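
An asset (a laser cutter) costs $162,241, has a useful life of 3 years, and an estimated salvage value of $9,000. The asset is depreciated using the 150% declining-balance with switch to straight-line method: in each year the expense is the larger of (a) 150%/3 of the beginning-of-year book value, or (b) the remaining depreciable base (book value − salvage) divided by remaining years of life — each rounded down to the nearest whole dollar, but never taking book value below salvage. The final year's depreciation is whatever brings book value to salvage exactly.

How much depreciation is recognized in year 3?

Depreciable base = $162,241 − $9,000 = $153,241.
Year 1: DB = ⌊$162,241 × 150%/3⌋ = $81,120; SL = ⌊$153,241/3⌋ = $51,080 → take DB $81,120. Book value $81,121.
Year 2: DB = ⌊$81,121 × 150%/3⌋ = $40,560; SL = ⌊$72,121/2⌋ = $36,060 → take DB $40,560. Book value $40,561.
Year 3 (final): $40,561 − $9,000 = $31,561. Book value $9,000.

$31,561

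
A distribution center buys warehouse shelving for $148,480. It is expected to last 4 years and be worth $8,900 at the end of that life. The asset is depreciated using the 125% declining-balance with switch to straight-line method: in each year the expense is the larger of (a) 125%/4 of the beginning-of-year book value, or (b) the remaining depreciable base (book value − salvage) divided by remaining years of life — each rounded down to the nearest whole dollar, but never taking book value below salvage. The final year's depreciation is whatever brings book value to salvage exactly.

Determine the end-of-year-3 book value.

$39,540

Depreciable base = $148,480 − $8,900 = $139,580.
Year 1: DB = ⌊$148,480 × 125%/4⌋ = $46,400; SL = ⌊$139,580/4⌋ = $34,895 → take DB $46,400. Book value $102,080.
Year 2: DB = ⌊$102,080 × 125%/4⌋ = $31,900; SL = ⌊$93,180/3⌋ = $31,060 → take DB $31,900. Book value $70,180.
Year 3: DB = ⌊$70,180 × 125%/4⌋ = $21,931; SL = ⌊$61,280/2⌋ = $30,640 → take SL $30,640. Book value $39,540.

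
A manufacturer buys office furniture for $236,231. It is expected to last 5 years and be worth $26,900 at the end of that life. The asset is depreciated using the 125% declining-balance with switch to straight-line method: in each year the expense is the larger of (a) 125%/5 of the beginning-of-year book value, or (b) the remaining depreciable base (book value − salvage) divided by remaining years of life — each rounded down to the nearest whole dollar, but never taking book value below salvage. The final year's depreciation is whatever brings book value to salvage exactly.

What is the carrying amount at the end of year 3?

Depreciable base = $236,231 − $26,900 = $209,331.
Year 1: DB = ⌊$236,231 × 125%/5⌋ = $59,057; SL = ⌊$209,331/5⌋ = $41,866 → take DB $59,057. Book value $177,174.
Year 2: DB = ⌊$177,174 × 125%/5⌋ = $44,293; SL = ⌊$150,274/4⌋ = $37,568 → take DB $44,293. Book value $132,881.
Year 3: DB = ⌊$132,881 × 125%/5⌋ = $33,220; SL = ⌊$105,981/3⌋ = $35,327 → take SL $35,327. Book value $97,554.

$97,554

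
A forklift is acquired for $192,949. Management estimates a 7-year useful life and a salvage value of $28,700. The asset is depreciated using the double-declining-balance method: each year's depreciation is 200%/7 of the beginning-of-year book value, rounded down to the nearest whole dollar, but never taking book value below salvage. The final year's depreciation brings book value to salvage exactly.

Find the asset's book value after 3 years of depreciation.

$70,318

Depreciable base = $192,949 − $28,700 = $164,249.
Year 1: ⌊$192,949 × 200%/7⌋ = $55,128. Book value $137,821.
Year 2: ⌊$137,821 × 200%/7⌋ = $39,377. Book value $98,444.
Year 3: ⌊$98,444 × 200%/7⌋ = $28,126. Book value $70,318.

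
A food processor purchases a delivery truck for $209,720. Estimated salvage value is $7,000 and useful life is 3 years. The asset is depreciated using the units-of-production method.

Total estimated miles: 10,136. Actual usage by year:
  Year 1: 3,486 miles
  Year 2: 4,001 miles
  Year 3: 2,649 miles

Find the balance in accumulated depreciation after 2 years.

Depreciable base = $209,720 − $7,000 = $202,720.
Rate = $202,720 / 10,136 miles = $20 per mile.
Year 1: 3,486 × $20 = $69,720. Book value $140,000.
Year 2: 4,001 × $20 = $80,020. Book value $59,980.
Accumulated through year 2 = $209,720 − $59,980 = $149,740.

$149,740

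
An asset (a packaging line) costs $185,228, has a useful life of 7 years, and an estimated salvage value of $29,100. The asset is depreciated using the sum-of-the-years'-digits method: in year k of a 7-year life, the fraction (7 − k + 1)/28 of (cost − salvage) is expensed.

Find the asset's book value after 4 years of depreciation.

$62,556

Depreciable base = $185,228 − $29,100 = $156,128.
Sum of the years' digits = 7+6+5+4+3+2+1 = 28.
Year 1: $156,128 × 7/28 = $39,032. Book value $146,196.
Year 2: $156,128 × 6/28 = $33,456. Book value $112,740.
Year 3: $156,128 × 5/28 = $27,880. Book value $84,860.
Year 4: $156,128 × 4/28 = $22,304. Book value $62,556.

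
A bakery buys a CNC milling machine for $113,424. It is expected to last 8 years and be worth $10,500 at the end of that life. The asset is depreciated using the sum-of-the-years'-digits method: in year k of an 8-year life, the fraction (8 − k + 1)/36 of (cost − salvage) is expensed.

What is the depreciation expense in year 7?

$5,718

Depreciable base = $113,424 − $10,500 = $102,924.
Sum of the years' digits = 8+7+6+5+4+3+2+1 = 36.
Year 1: $102,924 × 8/36 = $22,872. Book value $90,552.
Year 2: $102,924 × 7/36 = $20,013. Book value $70,539.
Year 3: $102,924 × 6/36 = $17,154. Book value $53,385.
Year 4: $102,924 × 5/36 = $14,295. Book value $39,090.
Year 5: $102,924 × 4/36 = $11,436. Book value $27,654.
Year 6: $102,924 × 3/36 = $8,577. Book value $19,077.
Year 7: $102,924 × 2/36 = $5,718. Book value $13,359.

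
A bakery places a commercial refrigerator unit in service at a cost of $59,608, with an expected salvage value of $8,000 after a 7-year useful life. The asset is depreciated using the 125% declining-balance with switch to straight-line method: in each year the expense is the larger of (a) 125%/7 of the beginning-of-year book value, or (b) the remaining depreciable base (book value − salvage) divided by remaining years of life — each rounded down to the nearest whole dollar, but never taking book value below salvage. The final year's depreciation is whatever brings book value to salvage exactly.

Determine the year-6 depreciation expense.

$6,260

Depreciable base = $59,608 − $8,000 = $51,608.
Year 1: DB = ⌊$59,608 × 125%/7⌋ = $10,644; SL = ⌊$51,608/7⌋ = $7,372 → take DB $10,644. Book value $48,964.
Year 2: DB = ⌊$48,964 × 125%/7⌋ = $8,743; SL = ⌊$40,964/6⌋ = $6,827 → take DB $8,743. Book value $40,221.
Year 3: DB = ⌊$40,221 × 125%/7⌋ = $7,182; SL = ⌊$32,221/5⌋ = $6,444 → take DB $7,182. Book value $33,039.
Year 4: DB = ⌊$33,039 × 125%/7⌋ = $5,899; SL = ⌊$25,039/4⌋ = $6,259 → take SL $6,259. Book value $26,780.
Year 5: DB = ⌊$26,780 × 125%/7⌋ = $4,782; SL = ⌊$18,780/3⌋ = $6,260 → take SL $6,260. Book value $20,520.
Year 6: DB = ⌊$20,520 × 125%/7⌋ = $3,664; SL = ⌊$12,520/2⌋ = $6,260 → take SL $6,260. Book value $14,260.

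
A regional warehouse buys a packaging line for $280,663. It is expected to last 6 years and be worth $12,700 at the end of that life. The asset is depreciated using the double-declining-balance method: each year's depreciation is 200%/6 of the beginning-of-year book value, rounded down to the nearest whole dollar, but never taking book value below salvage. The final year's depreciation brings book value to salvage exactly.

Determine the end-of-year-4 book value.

Depreciable base = $280,663 − $12,700 = $267,963.
Year 1: ⌊$280,663 × 200%/6⌋ = $93,554. Book value $187,109.
Year 2: ⌊$187,109 × 200%/6⌋ = $62,369. Book value $124,740.
Year 3: ⌊$124,740 × 200%/6⌋ = $41,580. Book value $83,160.
Year 4: ⌊$83,160 × 200%/6⌋ = $27,720. Book value $55,440.

$55,440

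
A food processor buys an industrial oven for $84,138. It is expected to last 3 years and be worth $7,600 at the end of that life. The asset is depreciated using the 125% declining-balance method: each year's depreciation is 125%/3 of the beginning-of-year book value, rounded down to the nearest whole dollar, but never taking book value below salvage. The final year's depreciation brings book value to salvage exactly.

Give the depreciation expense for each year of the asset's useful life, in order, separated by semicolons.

Depreciable base = $84,138 − $7,600 = $76,538.
Year 1: ⌊$84,138 × 125%/3⌋ = $35,057. Book value $49,081.
Year 2: ⌊$49,081 × 125%/3⌋ = $20,450. Book value $28,631.
Year 3 (final): $28,631 − $7,600 = $21,031. Book value $7,600.

$35,057; $20,450; $21,031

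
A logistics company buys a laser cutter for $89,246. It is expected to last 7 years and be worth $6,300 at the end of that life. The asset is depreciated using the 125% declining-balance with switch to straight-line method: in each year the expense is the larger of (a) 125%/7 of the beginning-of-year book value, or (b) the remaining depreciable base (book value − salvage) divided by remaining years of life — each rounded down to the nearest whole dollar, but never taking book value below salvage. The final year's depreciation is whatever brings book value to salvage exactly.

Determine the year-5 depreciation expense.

Depreciable base = $89,246 − $6,300 = $82,946.
Year 1: DB = ⌊$89,246 × 125%/7⌋ = $15,936; SL = ⌊$82,946/7⌋ = $11,849 → take DB $15,936. Book value $73,310.
Year 2: DB = ⌊$73,310 × 125%/7⌋ = $13,091; SL = ⌊$67,010/6⌋ = $11,168 → take DB $13,091. Book value $60,219.
Year 3: DB = ⌊$60,219 × 125%/7⌋ = $10,753; SL = ⌊$53,919/5⌋ = $10,783 → take SL $10,783. Book value $49,436.
Year 4: DB = ⌊$49,436 × 125%/7⌋ = $8,827; SL = ⌊$43,136/4⌋ = $10,784 → take SL $10,784. Book value $38,652.
Year 5: DB = ⌊$38,652 × 125%/7⌋ = $6,902; SL = ⌊$32,352/3⌋ = $10,784 → take SL $10,784. Book value $27,868.

$10,784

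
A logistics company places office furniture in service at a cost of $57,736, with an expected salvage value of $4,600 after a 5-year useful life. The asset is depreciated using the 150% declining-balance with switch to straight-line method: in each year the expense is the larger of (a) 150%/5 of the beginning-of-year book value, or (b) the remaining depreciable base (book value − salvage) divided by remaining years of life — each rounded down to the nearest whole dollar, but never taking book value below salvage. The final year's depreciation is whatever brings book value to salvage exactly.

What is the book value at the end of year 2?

$28,292

Depreciable base = $57,736 − $4,600 = $53,136.
Year 1: DB = ⌊$57,736 × 150%/5⌋ = $17,320; SL = ⌊$53,136/5⌋ = $10,627 → take DB $17,320. Book value $40,416.
Year 2: DB = ⌊$40,416 × 150%/5⌋ = $12,124; SL = ⌊$35,816/4⌋ = $8,954 → take DB $12,124. Book value $28,292.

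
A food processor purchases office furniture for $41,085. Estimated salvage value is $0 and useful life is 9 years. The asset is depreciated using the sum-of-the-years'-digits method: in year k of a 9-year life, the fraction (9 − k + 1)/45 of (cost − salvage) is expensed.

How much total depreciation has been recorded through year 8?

$40,172

Depreciable base = $41,085 − $0 = $41,085.
Sum of the years' digits = 9+8+7+6+5+4+3+2+1 = 45.
Year 1: $41,085 × 9/45 = $8,217. Book value $32,868.
Year 2: $41,085 × 8/45 = $7,304. Book value $25,564.
Year 3: $41,085 × 7/45 = $6,391. Book value $19,173.
Year 4: $41,085 × 6/45 = $5,478. Book value $13,695.
Year 5: $41,085 × 5/45 = $4,565. Book value $9,130.
Year 6: $41,085 × 4/45 = $3,652. Book value $5,478.
Year 7: $41,085 × 3/45 = $2,739. Book value $2,739.
Year 8: $41,085 × 2/45 = $1,826. Book value $913.
Accumulated through year 8 = $41,085 − $913 = $40,172.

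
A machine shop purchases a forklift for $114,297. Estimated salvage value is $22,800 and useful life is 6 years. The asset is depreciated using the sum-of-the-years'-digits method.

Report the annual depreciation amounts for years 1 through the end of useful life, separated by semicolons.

$26,142; $21,785; $17,428; $13,071; $8,714; $4,357

Depreciable base = $114,297 − $22,800 = $91,497.
Sum of the years' digits = 6+5+4+3+2+1 = 21.
Year 1: $91,497 × 6/21 = $26,142. Book value $88,155.
Year 2: $91,497 × 5/21 = $21,785. Book value $66,370.
Year 3: $91,497 × 4/21 = $17,428. Book value $48,942.
Year 4: $91,497 × 3/21 = $13,071. Book value $35,871.
Year 5: $91,497 × 2/21 = $8,714. Book value $27,157.
Year 6: $91,497 × 1/21 = $4,357. Book value $22,800.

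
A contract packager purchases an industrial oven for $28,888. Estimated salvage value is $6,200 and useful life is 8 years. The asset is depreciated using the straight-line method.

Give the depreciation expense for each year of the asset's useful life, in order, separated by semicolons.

Depreciable base = $28,888 − $6,200 = $22,688.
Annual expense = $22,688 / 8 = $2,836.
End of year 1: book value $26,052.
End of year 2: book value $23,216.
End of year 3: book value $20,380.
End of year 4: book value $17,544.
End of year 5: book value $14,708.
End of year 6: book value $11,872.
End of year 7: book value $9,036.
End of year 8: book value $6,200.

$2,836; $2,836; $2,836; $2,836; $2,836; $2,836; $2,836; $2,836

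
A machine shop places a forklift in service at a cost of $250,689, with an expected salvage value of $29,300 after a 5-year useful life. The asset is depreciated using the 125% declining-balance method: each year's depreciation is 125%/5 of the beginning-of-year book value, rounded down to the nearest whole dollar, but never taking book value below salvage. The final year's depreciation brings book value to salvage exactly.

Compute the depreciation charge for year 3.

$35,253

Depreciable base = $250,689 − $29,300 = $221,389.
Year 1: ⌊$250,689 × 125%/5⌋ = $62,672. Book value $188,017.
Year 2: ⌊$188,017 × 125%/5⌋ = $47,004. Book value $141,013.
Year 3: ⌊$141,013 × 125%/5⌋ = $35,253. Book value $105,760.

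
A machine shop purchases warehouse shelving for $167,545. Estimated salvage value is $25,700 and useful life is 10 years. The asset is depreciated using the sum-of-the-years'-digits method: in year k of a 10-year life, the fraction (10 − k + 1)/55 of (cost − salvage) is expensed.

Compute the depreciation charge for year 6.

$12,895

Depreciable base = $167,545 − $25,700 = $141,845.
Sum of the years' digits = 10+9+8+7+6+5+4+3+2+1 = 55.
Year 1: $141,845 × 10/55 = $25,790. Book value $141,755.
Year 2: $141,845 × 9/55 = $23,211. Book value $118,544.
Year 3: $141,845 × 8/55 = $20,632. Book value $97,912.
Year 4: $141,845 × 7/55 = $18,053. Book value $79,859.
Year 5: $141,845 × 6/55 = $15,474. Book value $64,385.
Year 6: $141,845 × 5/55 = $12,895. Book value $51,490.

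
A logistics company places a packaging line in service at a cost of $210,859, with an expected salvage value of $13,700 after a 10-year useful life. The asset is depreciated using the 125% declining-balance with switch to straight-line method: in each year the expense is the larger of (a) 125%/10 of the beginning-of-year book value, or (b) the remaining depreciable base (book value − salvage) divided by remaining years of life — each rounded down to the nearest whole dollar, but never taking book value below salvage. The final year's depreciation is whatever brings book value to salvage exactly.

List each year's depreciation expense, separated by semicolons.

Depreciable base = $210,859 − $13,700 = $197,159.
Year 1: DB = ⌊$210,859 × 125%/10⌋ = $26,357; SL = ⌊$197,159/10⌋ = $19,715 → take DB $26,357. Book value $184,502.
Year 2: DB = ⌊$184,502 × 125%/10⌋ = $23,062; SL = ⌊$170,802/9⌋ = $18,978 → take DB $23,062. Book value $161,440.
Year 3: DB = ⌊$161,440 × 125%/10⌋ = $20,180; SL = ⌊$147,740/8⌋ = $18,467 → take DB $20,180. Book value $141,260.
Year 4: DB = ⌊$141,260 × 125%/10⌋ = $17,657; SL = ⌊$127,560/7⌋ = $18,222 → take SL $18,222. Book value $123,038.
Year 5: DB = ⌊$123,038 × 125%/10⌋ = $15,379; SL = ⌊$109,338/6⌋ = $18,223 → take SL $18,223. Book value $104,815.
Year 6: DB = ⌊$104,815 × 125%/10⌋ = $13,101; SL = ⌊$91,115/5⌋ = $18,223 → take SL $18,223. Book value $86,592.
Year 7: DB = ⌊$86,592 × 125%/10⌋ = $10,824; SL = ⌊$72,892/4⌋ = $18,223 → take SL $18,223. Book value $68,369.
Year 8: DB = ⌊$68,369 × 125%/10⌋ = $8,546; SL = ⌊$54,669/3⌋ = $18,223 → take SL $18,223. Book value $50,146.
Year 9: DB = ⌊$50,146 × 125%/10⌋ = $6,268; SL = ⌊$36,446/2⌋ = $18,223 → take SL $18,223. Book value $31,923.
Year 10 (final): $31,923 − $13,700 = $18,223. Book value $13,700.

$26,357; $23,062; $20,180; $18,222; $18,223; $18,223; $18,223; $18,223; $18,223; $18,223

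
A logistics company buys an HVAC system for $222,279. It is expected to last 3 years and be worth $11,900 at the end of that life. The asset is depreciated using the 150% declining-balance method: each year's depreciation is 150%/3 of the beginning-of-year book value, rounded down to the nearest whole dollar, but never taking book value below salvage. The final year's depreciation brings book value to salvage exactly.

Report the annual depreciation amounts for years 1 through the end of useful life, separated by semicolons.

Depreciable base = $222,279 − $11,900 = $210,379.
Year 1: ⌊$222,279 × 150%/3⌋ = $111,139. Book value $111,140.
Year 2: ⌊$111,140 × 150%/3⌋ = $55,570. Book value $55,570.
Year 3 (final): $55,570 − $11,900 = $43,670. Book value $11,900.

$111,139; $55,570; $43,670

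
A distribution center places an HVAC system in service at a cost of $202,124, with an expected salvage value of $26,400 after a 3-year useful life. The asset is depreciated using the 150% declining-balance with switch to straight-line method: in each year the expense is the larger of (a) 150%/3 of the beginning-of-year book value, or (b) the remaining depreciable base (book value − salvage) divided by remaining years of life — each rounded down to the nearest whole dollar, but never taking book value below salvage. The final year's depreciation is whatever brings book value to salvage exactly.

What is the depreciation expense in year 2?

$50,531

Depreciable base = $202,124 − $26,400 = $175,724.
Year 1: DB = ⌊$202,124 × 150%/3⌋ = $101,062; SL = ⌊$175,724/3⌋ = $58,574 → take DB $101,062. Book value $101,062.
Year 2: DB = ⌊$101,062 × 150%/3⌋ = $50,531; SL = ⌊$74,662/2⌋ = $37,331 → take DB $50,531. Book value $50,531.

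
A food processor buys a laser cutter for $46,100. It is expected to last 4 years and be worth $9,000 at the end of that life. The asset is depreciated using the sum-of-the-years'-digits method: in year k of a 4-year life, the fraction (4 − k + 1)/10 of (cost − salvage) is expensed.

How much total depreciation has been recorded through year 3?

Depreciable base = $46,100 − $9,000 = $37,100.
Sum of the years' digits = 4+3+2+1 = 10.
Year 1: $37,100 × 4/10 = $14,840. Book value $31,260.
Year 2: $37,100 × 3/10 = $11,130. Book value $20,130.
Year 3: $37,100 × 2/10 = $7,420. Book value $12,710.
Accumulated through year 3 = $46,100 − $12,710 = $33,390.

$33,390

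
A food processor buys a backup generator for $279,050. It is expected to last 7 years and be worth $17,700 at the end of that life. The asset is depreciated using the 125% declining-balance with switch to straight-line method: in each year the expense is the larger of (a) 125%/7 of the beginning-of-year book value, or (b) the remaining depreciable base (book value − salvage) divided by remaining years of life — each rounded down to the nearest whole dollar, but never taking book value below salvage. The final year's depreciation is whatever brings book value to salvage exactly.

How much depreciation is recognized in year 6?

$34,118

Depreciable base = $279,050 − $17,700 = $261,350.
Year 1: DB = ⌊$279,050 × 125%/7⌋ = $49,830; SL = ⌊$261,350/7⌋ = $37,335 → take DB $49,830. Book value $229,220.
Year 2: DB = ⌊$229,220 × 125%/7⌋ = $40,932; SL = ⌊$211,520/6⌋ = $35,253 → take DB $40,932. Book value $188,288.
Year 3: DB = ⌊$188,288 × 125%/7⌋ = $33,622; SL = ⌊$170,588/5⌋ = $34,117 → take SL $34,117. Book value $154,171.
Year 4: DB = ⌊$154,171 × 125%/7⌋ = $27,530; SL = ⌊$136,471/4⌋ = $34,117 → take SL $34,117. Book value $120,054.
Year 5: DB = ⌊$120,054 × 125%/7⌋ = $21,438; SL = ⌊$102,354/3⌋ = $34,118 → take SL $34,118. Book value $85,936.
Year 6: DB = ⌊$85,936 × 125%/7⌋ = $15,345; SL = ⌊$68,236/2⌋ = $34,118 → take SL $34,118. Book value $51,818.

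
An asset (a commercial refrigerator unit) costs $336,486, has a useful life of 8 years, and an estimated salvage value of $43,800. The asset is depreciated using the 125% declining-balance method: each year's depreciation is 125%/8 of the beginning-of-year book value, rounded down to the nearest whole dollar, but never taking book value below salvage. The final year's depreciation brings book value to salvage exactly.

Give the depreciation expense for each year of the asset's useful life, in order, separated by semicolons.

$52,575; $44,361; $37,429; $31,581; $26,646; $22,483; $18,970; $58,641

Depreciable base = $336,486 − $43,800 = $292,686.
Year 1: ⌊$336,486 × 125%/8⌋ = $52,575. Book value $283,911.
Year 2: ⌊$283,911 × 125%/8⌋ = $44,361. Book value $239,550.
Year 3: ⌊$239,550 × 125%/8⌋ = $37,429. Book value $202,121.
Year 4: ⌊$202,121 × 125%/8⌋ = $31,581. Book value $170,540.
Year 5: ⌊$170,540 × 125%/8⌋ = $26,646. Book value $143,894.
Year 6: ⌊$143,894 × 125%/8⌋ = $22,483. Book value $121,411.
Year 7: ⌊$121,411 × 125%/8⌋ = $18,970. Book value $102,441.
Year 8 (final): $102,441 − $43,800 = $58,641. Book value $43,800.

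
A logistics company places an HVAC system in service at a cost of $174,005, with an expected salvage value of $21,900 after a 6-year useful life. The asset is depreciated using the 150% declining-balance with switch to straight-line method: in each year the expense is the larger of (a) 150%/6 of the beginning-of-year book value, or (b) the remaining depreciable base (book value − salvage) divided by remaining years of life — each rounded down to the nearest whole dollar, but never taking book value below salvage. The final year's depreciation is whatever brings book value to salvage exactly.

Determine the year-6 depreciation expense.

$16,579

Depreciable base = $174,005 − $21,900 = $152,105.
Year 1: DB = ⌊$174,005 × 150%/6⌋ = $43,501; SL = ⌊$152,105/6⌋ = $25,350 → take DB $43,501. Book value $130,504.
Year 2: DB = ⌊$130,504 × 150%/6⌋ = $32,626; SL = ⌊$108,604/5⌋ = $21,720 → take DB $32,626. Book value $97,878.
Year 3: DB = ⌊$97,878 × 150%/6⌋ = $24,469; SL = ⌊$75,978/4⌋ = $18,994 → take DB $24,469. Book value $73,409.
Year 4: DB = ⌊$73,409 × 150%/6⌋ = $18,352; SL = ⌊$51,509/3⌋ = $17,169 → take DB $18,352. Book value $55,057.
Year 5: DB = ⌊$55,057 × 150%/6⌋ = $13,764; SL = ⌊$33,157/2⌋ = $16,578 → take SL $16,578. Book value $38,479.
Year 6 (final): $38,479 − $21,900 = $16,579. Book value $21,900.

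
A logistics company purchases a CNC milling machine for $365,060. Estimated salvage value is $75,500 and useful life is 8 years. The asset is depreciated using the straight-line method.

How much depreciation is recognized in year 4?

Depreciable base = $365,060 − $75,500 = $289,560.
Annual expense = $289,560 / 8 = $36,195.

$36,195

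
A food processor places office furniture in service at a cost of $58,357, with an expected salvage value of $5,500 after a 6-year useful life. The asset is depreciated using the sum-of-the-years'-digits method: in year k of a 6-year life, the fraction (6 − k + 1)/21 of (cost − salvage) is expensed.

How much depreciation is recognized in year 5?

Depreciable base = $58,357 − $5,500 = $52,857.
Sum of the years' digits = 6+5+4+3+2+1 = 21.
Year 1: $52,857 × 6/21 = $15,102. Book value $43,255.
Year 2: $52,857 × 5/21 = $12,585. Book value $30,670.
Year 3: $52,857 × 4/21 = $10,068. Book value $20,602.
Year 4: $52,857 × 3/21 = $7,551. Book value $13,051.
Year 5: $52,857 × 2/21 = $5,034. Book value $8,017.

$5,034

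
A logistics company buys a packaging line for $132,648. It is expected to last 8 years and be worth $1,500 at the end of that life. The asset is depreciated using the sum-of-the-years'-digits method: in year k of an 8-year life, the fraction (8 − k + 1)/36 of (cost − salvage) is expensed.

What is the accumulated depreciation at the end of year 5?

$109,290

Depreciable base = $132,648 − $1,500 = $131,148.
Sum of the years' digits = 8+7+6+5+4+3+2+1 = 36.
Year 1: $131,148 × 8/36 = $29,144. Book value $103,504.
Year 2: $131,148 × 7/36 = $25,501. Book value $78,003.
Year 3: $131,148 × 6/36 = $21,858. Book value $56,145.
Year 4: $131,148 × 5/36 = $18,215. Book value $37,930.
Year 5: $131,148 × 4/36 = $14,572. Book value $23,358.
Accumulated through year 5 = $132,648 − $23,358 = $109,290.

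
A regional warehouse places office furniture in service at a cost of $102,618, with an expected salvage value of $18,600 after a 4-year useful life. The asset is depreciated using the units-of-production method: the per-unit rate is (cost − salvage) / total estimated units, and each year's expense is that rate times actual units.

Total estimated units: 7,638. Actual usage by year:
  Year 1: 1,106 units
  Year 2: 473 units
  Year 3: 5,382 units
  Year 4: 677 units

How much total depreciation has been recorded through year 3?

Depreciable base = $102,618 − $18,600 = $84,018.
Rate = $84,018 / 7,638 units = $11 per unit.
Year 1: 1,106 × $11 = $12,166. Book value $90,452.
Year 2: 473 × $11 = $5,203. Book value $85,249.
Year 3: 5,382 × $11 = $59,202. Book value $26,047.
Accumulated through year 3 = $102,618 − $26,047 = $76,571.

$76,571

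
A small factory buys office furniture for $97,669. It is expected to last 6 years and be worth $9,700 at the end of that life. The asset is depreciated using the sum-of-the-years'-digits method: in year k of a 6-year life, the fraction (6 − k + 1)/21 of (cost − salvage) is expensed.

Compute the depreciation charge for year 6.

$4,189

Depreciable base = $97,669 − $9,700 = $87,969.
Sum of the years' digits = 6+5+4+3+2+1 = 21.
Year 1: $87,969 × 6/21 = $25,134. Book value $72,535.
Year 2: $87,969 × 5/21 = $20,945. Book value $51,590.
Year 3: $87,969 × 4/21 = $16,756. Book value $34,834.
Year 4: $87,969 × 3/21 = $12,567. Book value $22,267.
Year 5: $87,969 × 2/21 = $8,378. Book value $13,889.
Year 6: $87,969 × 1/21 = $4,189. Book value $9,700.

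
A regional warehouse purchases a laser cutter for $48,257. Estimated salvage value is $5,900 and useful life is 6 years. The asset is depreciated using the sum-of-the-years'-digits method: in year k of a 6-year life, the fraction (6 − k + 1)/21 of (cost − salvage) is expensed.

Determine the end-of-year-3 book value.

$18,002

Depreciable base = $48,257 − $5,900 = $42,357.
Sum of the years' digits = 6+5+4+3+2+1 = 21.
Year 1: $42,357 × 6/21 = $12,102. Book value $36,155.
Year 2: $42,357 × 5/21 = $10,085. Book value $26,070.
Year 3: $42,357 × 4/21 = $8,068. Book value $18,002.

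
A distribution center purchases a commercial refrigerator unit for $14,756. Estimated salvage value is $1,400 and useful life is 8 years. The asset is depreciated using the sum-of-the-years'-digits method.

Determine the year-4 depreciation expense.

Depreciable base = $14,756 − $1,400 = $13,356.
Sum of the years' digits = 8+7+6+5+4+3+2+1 = 36.
Year 1: $13,356 × 8/36 = $2,968. Book value $11,788.
Year 2: $13,356 × 7/36 = $2,597. Book value $9,191.
Year 3: $13,356 × 6/36 = $2,226. Book value $6,965.
Year 4: $13,356 × 5/36 = $1,855. Book value $5,110.

$1,855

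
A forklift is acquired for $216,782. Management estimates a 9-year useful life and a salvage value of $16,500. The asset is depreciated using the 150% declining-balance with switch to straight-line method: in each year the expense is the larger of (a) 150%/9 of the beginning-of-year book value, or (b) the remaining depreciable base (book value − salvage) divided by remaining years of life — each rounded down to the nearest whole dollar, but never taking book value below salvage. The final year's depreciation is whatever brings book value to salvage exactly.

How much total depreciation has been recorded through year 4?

Depreciable base = $216,782 − $16,500 = $200,282.
Year 1: DB = ⌊$216,782 × 150%/9⌋ = $36,130; SL = ⌊$200,282/9⌋ = $22,253 → take DB $36,130. Book value $180,652.
Year 2: DB = ⌊$180,652 × 150%/9⌋ = $30,108; SL = ⌊$164,152/8⌋ = $20,519 → take DB $30,108. Book value $150,544.
Year 3: DB = ⌊$150,544 × 150%/9⌋ = $25,090; SL = ⌊$134,044/7⌋ = $19,149 → take DB $25,090. Book value $125,454.
Year 4: DB = ⌊$125,454 × 150%/9⌋ = $20,909; SL = ⌊$108,954/6⌋ = $18,159 → take DB $20,909. Book value $104,545.
Accumulated through year 4 = $216,782 − $104,545 = $112,237.

$112,237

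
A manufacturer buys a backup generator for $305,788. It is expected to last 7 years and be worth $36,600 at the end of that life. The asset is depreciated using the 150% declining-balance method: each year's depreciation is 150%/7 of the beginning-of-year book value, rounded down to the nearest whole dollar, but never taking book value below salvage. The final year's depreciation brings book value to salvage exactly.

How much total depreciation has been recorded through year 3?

$157,462

Depreciable base = $305,788 − $36,600 = $269,188.
Year 1: ⌊$305,788 × 150%/7⌋ = $65,526. Book value $240,262.
Year 2: ⌊$240,262 × 150%/7⌋ = $51,484. Book value $188,778.
Year 3: ⌊$188,778 × 150%/7⌋ = $40,452. Book value $148,326.
Accumulated through year 3 = $305,788 − $148,326 = $157,462.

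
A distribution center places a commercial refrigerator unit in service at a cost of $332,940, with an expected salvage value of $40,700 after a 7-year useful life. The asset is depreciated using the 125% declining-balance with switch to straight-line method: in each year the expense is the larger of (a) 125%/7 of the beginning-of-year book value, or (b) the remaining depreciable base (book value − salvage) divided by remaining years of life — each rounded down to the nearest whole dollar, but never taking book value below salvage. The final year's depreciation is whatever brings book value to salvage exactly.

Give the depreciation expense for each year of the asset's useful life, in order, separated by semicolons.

$59,453; $48,836; $40,116; $35,958; $35,959; $35,959; $35,959

Depreciable base = $332,940 − $40,700 = $292,240.
Year 1: DB = ⌊$332,940 × 125%/7⌋ = $59,453; SL = ⌊$292,240/7⌋ = $41,748 → take DB $59,453. Book value $273,487.
Year 2: DB = ⌊$273,487 × 125%/7⌋ = $48,836; SL = ⌊$232,787/6⌋ = $38,797 → take DB $48,836. Book value $224,651.
Year 3: DB = ⌊$224,651 × 125%/7⌋ = $40,116; SL = ⌊$183,951/5⌋ = $36,790 → take DB $40,116. Book value $184,535.
Year 4: DB = ⌊$184,535 × 125%/7⌋ = $32,952; SL = ⌊$143,835/4⌋ = $35,958 → take SL $35,958. Book value $148,577.
Year 5: DB = ⌊$148,577 × 125%/7⌋ = $26,531; SL = ⌊$107,877/3⌋ = $35,959 → take SL $35,959. Book value $112,618.
Year 6: DB = ⌊$112,618 × 125%/7⌋ = $20,110; SL = ⌊$71,918/2⌋ = $35,959 → take SL $35,959. Book value $76,659.
Year 7 (final): $76,659 − $40,700 = $35,959. Book value $40,700.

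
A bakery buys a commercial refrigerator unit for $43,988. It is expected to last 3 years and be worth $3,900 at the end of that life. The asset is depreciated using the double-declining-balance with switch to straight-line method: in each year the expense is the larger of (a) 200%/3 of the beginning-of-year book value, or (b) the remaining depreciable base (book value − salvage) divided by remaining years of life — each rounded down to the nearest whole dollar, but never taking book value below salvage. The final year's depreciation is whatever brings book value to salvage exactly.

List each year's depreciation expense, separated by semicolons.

$29,325; $9,775; $988

Depreciable base = $43,988 − $3,900 = $40,088.
Year 1: DB = ⌊$43,988 × 200%/3⌋ = $29,325; SL = ⌊$40,088/3⌋ = $13,362 → take DB $29,325. Book value $14,663.
Year 2: DB = ⌊$14,663 × 200%/3⌋ = $9,775; SL = ⌊$10,763/2⌋ = $5,381 → take DB $9,775. Book value $4,888.
Year 3 (final): $4,888 − $3,900 = $988. Book value $3,900.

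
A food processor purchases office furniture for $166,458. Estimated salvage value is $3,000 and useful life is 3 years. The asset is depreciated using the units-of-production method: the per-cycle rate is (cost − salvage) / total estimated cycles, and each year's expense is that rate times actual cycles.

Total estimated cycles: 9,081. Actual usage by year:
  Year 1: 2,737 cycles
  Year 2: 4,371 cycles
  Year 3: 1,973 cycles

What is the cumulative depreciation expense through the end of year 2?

$127,944

Depreciable base = $166,458 − $3,000 = $163,458.
Rate = $163,458 / 9,081 cycles = $18 per cycle.
Year 1: 2,737 × $18 = $49,266. Book value $117,192.
Year 2: 4,371 × $18 = $78,678. Book value $38,514.
Accumulated through year 2 = $166,458 − $38,514 = $127,944.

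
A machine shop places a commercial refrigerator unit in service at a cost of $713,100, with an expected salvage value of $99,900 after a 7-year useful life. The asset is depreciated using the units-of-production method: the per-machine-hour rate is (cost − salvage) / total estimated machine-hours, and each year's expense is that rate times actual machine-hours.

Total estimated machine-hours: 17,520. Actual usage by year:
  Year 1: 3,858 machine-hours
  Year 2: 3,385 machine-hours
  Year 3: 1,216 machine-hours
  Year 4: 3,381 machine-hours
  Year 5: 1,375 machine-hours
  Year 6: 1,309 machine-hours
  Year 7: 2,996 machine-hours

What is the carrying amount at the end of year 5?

Depreciable base = $713,100 − $99,900 = $613,200.
Rate = $613,200 / 17,520 machine-hours = $35 per machine-hour.
Year 1: 3,858 × $35 = $135,030. Book value $578,070.
Year 2: 3,385 × $35 = $118,475. Book value $459,595.
Year 3: 1,216 × $35 = $42,560. Book value $417,035.
Year 4: 3,381 × $35 = $118,335. Book value $298,700.
Year 5: 1,375 × $35 = $48,125. Book value $250,575.

$250,575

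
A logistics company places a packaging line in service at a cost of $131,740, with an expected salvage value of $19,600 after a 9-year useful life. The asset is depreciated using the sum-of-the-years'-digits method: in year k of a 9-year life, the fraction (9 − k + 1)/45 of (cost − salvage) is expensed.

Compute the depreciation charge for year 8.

Depreciable base = $131,740 − $19,600 = $112,140.
Sum of the years' digits = 9+8+7+6+5+4+3+2+1 = 45.
Year 1: $112,140 × 9/45 = $22,428. Book value $109,312.
Year 2: $112,140 × 8/45 = $19,936. Book value $89,376.
Year 3: $112,140 × 7/45 = $17,444. Book value $71,932.
Year 4: $112,140 × 6/45 = $14,952. Book value $56,980.
Year 5: $112,140 × 5/45 = $12,460. Book value $44,520.
Year 6: $112,140 × 4/45 = $9,968. Book value $34,552.
Year 7: $112,140 × 3/45 = $7,476. Book value $27,076.
Year 8: $112,140 × 2/45 = $4,984. Book value $22,092.

$4,984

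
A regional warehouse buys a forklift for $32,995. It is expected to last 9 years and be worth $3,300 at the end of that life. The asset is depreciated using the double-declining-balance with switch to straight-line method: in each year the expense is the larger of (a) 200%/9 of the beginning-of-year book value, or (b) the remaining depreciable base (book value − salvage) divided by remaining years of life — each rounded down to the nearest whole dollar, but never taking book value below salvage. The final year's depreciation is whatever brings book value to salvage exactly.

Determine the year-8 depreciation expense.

Depreciable base = $32,995 − $3,300 = $29,695.
Year 1: DB = ⌊$32,995 × 200%/9⌋ = $7,332; SL = ⌊$29,695/9⌋ = $3,299 → take DB $7,332. Book value $25,663.
Year 2: DB = ⌊$25,663 × 200%/9⌋ = $5,702; SL = ⌊$22,363/8⌋ = $2,795 → take DB $5,702. Book value $19,961.
Year 3: DB = ⌊$19,961 × 200%/9⌋ = $4,435; SL = ⌊$16,661/7⌋ = $2,380 → take DB $4,435. Book value $15,526.
Year 4: DB = ⌊$15,526 × 200%/9⌋ = $3,450; SL = ⌊$12,226/6⌋ = $2,037 → take DB $3,450. Book value $12,076.
Year 5: DB = ⌊$12,076 × 200%/9⌋ = $2,683; SL = ⌊$8,776/5⌋ = $1,755 → take DB $2,683. Book value $9,393.
Year 6: DB = ⌊$9,393 × 200%/9⌋ = $2,087; SL = ⌊$6,093/4⌋ = $1,523 → take DB $2,087. Book value $7,306.
Year 7: DB = ⌊$7,306 × 200%/9⌋ = $1,623; SL = ⌊$4,006/3⌋ = $1,335 → take DB $1,623. Book value $5,683.
Year 8: DB = ⌊$5,683 × 200%/9⌋ = $1,262; SL = ⌊$2,383/2⌋ = $1,191 → take DB $1,262. Book value $4,421.

$1,262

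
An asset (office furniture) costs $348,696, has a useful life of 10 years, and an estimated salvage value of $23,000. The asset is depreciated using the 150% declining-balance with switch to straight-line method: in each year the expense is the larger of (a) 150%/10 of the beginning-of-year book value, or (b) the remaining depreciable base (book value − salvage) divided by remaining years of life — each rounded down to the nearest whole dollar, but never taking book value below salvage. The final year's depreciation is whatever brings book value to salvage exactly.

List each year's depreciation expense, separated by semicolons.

Depreciable base = $348,696 − $23,000 = $325,696.
Year 1: DB = ⌊$348,696 × 150%/10⌋ = $52,304; SL = ⌊$325,696/10⌋ = $32,569 → take DB $52,304. Book value $296,392.
Year 2: DB = ⌊$296,392 × 150%/10⌋ = $44,458; SL = ⌊$273,392/9⌋ = $30,376 → take DB $44,458. Book value $251,934.
Year 3: DB = ⌊$251,934 × 150%/10⌋ = $37,790; SL = ⌊$228,934/8⌋ = $28,616 → take DB $37,790. Book value $214,144.
Year 4: DB = ⌊$214,144 × 150%/10⌋ = $32,121; SL = ⌊$191,144/7⌋ = $27,306 → take DB $32,121. Book value $182,023.
Year 5: DB = ⌊$182,023 × 150%/10⌋ = $27,303; SL = ⌊$159,023/6⌋ = $26,503 → take DB $27,303. Book value $154,720.
Year 6: DB = ⌊$154,720 × 150%/10⌋ = $23,208; SL = ⌊$131,720/5⌋ = $26,344 → take SL $26,344. Book value $128,376.
Year 7: DB = ⌊$128,376 × 150%/10⌋ = $19,256; SL = ⌊$105,376/4⌋ = $26,344 → take SL $26,344. Book value $102,032.
Year 8: DB = ⌊$102,032 × 150%/10⌋ = $15,304; SL = ⌊$79,032/3⌋ = $26,344 → take SL $26,344. Book value $75,688.
Year 9: DB = ⌊$75,688 × 150%/10⌋ = $11,353; SL = ⌊$52,688/2⌋ = $26,344 → take SL $26,344. Book value $49,344.
Year 10 (final): $49,344 − $23,000 = $26,344. Book value $23,000.

$52,304; $44,458; $37,790; $32,121; $27,303; $26,344; $26,344; $26,344; $26,344; $26,344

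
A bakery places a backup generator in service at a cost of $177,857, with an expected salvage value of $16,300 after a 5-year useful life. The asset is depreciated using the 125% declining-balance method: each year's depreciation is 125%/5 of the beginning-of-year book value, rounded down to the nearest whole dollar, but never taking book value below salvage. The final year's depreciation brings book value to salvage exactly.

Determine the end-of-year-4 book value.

Depreciable base = $177,857 − $16,300 = $161,557.
Year 1: ⌊$177,857 × 125%/5⌋ = $44,464. Book value $133,393.
Year 2: ⌊$133,393 × 125%/5⌋ = $33,348. Book value $100,045.
Year 3: ⌊$100,045 × 125%/5⌋ = $25,011. Book value $75,034.
Year 4: ⌊$75,034 × 125%/5⌋ = $18,758. Book value $56,276.

$56,276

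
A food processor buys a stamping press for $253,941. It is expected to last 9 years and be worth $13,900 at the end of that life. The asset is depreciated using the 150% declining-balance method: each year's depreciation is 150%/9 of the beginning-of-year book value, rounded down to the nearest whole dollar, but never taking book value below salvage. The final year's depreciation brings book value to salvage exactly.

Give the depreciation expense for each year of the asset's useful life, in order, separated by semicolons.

Depreciable base = $253,941 − $13,900 = $240,041.
Year 1: ⌊$253,941 × 150%/9⌋ = $42,323. Book value $211,618.
Year 2: ⌊$211,618 × 150%/9⌋ = $35,269. Book value $176,349.
Year 3: ⌊$176,349 × 150%/9⌋ = $29,391. Book value $146,958.
Year 4: ⌊$146,958 × 150%/9⌋ = $24,493. Book value $122,465.
Year 5: ⌊$122,465 × 150%/9⌋ = $20,410. Book value $102,055.
Year 6: ⌊$102,055 × 150%/9⌋ = $17,009. Book value $85,046.
Year 7: ⌊$85,046 × 150%/9⌋ = $14,174. Book value $70,872.
Year 8: ⌊$70,872 × 150%/9⌋ = $11,812. Book value $59,060.
Year 9 (final): $59,060 − $13,900 = $45,160. Book value $13,900.

$42,323; $35,269; $29,391; $24,493; $20,410; $17,009; $14,174; $11,812; $45,160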